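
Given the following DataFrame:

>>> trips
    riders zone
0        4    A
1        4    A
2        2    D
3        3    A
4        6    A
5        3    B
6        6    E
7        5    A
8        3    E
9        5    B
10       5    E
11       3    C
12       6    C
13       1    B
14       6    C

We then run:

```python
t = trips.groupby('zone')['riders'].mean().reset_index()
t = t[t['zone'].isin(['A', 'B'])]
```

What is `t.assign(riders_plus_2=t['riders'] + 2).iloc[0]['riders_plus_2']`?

6.4

group by zone, mean of riders:
zone
A    4.400000
B    3.000000
C    5.000000
D    2.000000
E    4.666667
Name: riders, dtype: float64
reset_index():
  zone    riders
0    A  4.400000
1    B  3.000000
2    C  5.000000
3    D  2.000000
4    E  4.666667
filter rows where zone in ['A', 'B']:
  zone  riders
0    A     4.4
1    B     3.0
add column riders_plus_2 = t['riders'] + 2:
  zone  riders  riders_plus_2
0    A     4.4            6.4
1    B     3.0            5.0
Hence 6.4.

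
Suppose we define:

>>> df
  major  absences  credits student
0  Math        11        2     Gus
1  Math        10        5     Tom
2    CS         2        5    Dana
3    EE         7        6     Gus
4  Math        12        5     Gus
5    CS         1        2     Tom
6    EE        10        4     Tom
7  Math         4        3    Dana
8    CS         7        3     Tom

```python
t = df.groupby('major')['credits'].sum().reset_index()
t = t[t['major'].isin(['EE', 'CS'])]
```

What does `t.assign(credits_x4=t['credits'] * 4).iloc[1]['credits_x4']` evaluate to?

group by major, sum of credits:
major
CS      10
EE      10
Math    15
Name: credits, dtype: int64
reset_index():
  major  credits
0    CS       10
1    EE       10
2  Math       15
filter rows where major in ['EE', 'CS']:
  major  credits
0    CS       10
1    EE       10
add column credits_x4 = t['credits'] * 4:
  major  credits  credits_x4
0    CS       10          40
1    EE       10          40
Reading off the value at position 1, column 'credits_x4', we get 40.

40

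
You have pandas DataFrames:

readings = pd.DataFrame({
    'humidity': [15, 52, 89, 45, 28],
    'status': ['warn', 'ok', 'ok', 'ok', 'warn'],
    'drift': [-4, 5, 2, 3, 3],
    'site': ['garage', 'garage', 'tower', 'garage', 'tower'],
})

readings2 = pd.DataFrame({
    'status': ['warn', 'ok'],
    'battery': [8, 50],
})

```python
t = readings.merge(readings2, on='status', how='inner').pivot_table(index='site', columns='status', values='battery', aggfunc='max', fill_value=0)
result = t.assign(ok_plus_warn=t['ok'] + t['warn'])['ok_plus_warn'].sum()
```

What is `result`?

116

merge on 'status' (how='inner') → 5 rows:
   humidity status  drift    site  battery
0        15   warn     -4  garage        8
1        52     ok      5  garage       50
2        89     ok      2   tower       50
3        45     ok      3  garage       50
4        28   warn      3   tower        8
pivot: rows=site, cols=status, max(battery):
status  ok  warn
site            
garage  50     8
tower   50     8
add column ok_plus_warn = t['ok'] + t['warn']:
status  ok  warn  ok_plus_warn
site                          
garage  50     8            58
tower   50     8            58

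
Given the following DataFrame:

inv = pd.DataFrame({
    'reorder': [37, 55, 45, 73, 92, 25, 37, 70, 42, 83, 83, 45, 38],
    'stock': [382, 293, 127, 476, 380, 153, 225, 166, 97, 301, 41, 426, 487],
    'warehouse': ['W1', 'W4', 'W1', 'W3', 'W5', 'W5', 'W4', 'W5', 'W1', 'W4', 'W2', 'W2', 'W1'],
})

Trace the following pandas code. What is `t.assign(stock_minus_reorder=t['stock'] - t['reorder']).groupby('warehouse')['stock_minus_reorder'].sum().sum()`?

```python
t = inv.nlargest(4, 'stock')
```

1578

take 4 rows with largest stock:
    reorder  stock warehouse
12       38    487        W1
3        73    476        W3
11       45    426        W2
0        37    382        W1
add column stock_minus_reorder = t['stock'] - t['reorder']:
    reorder  stock warehouse  stock_minus_reorder
12       38    487        W1                  449
3        73    476        W3                  403
11       45    426        W2                  381
0        37    382        W1                  345
group by warehouse, sum of stock_minus_reorder:
warehouse
W1    794
W2    381
W3    403
Name: stock_minus_reorder, dtype: int64
sum of the resulting series → 1578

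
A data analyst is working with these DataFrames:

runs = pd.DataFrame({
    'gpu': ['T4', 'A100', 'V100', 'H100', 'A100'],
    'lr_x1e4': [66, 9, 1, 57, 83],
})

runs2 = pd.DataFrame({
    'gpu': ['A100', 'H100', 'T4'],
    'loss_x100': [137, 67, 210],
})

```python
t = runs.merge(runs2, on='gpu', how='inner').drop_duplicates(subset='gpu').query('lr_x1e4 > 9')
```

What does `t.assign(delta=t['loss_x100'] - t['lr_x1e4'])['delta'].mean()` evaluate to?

77.0

merge on 'gpu' (how='inner') → 4 rows:
    gpu  lr_x1e4  loss_x100
0    T4       66        210
1  A100        9        137
2  H100       57         67
3  A100       83        137
drop duplicate gpu (keep=first):
    gpu  lr_x1e4  loss_x100
0    T4       66        210
1  A100        9        137
2  H100       57         67
filter rows where lr_x1e4 > 9:
    gpu  lr_x1e4  loss_x100
0    T4       66        210
2  H100       57         67
add column delta = t['loss_x100'] - t['lr_x1e4']:
    gpu  lr_x1e4  loss_x100  delta
0    T4       66        210    144
2  H100       57         67     10
So mean() = 77.0.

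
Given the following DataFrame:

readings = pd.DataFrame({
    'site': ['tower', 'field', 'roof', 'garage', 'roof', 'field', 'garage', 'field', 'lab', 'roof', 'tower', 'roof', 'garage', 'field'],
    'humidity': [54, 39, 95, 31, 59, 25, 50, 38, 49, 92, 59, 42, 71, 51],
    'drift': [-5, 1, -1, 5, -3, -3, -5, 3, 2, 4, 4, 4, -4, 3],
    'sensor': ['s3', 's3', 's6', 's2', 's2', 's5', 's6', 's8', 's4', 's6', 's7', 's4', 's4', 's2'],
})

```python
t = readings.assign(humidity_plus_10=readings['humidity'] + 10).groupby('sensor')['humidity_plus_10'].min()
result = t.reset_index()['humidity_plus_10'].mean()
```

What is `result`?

add column humidity_plus_10 = readings['humidity'] + 10:
      site  humidity  drift sensor  humidity_plus_10
0    tower        54     -5     s3                64
1    field        39      1     s3                49
2     roof        95     -1     s6               105
3   garage        31      5     s2                41
4     roof        59     -3     s2                69
5    field        25     -3     s5                35
6   garage        50     -5     s6                60
7    field        38      3     s8                48
8      lab        49      2     s4                59
9     roof        92      4     s6               102
10   tower        59      4     s7                69
11    roof        42      4     s4                52
12  garage        71     -4     s4                81
13   field        51      3     s2                61
group by sensor, min of humidity_plus_10:
sensor
s2    41
s3    49
s4    52
s5    35
s6    60
s7    69
s8    48
Name: humidity_plus_10, dtype: int64
reset_index():
  sensor  humidity_plus_10
0     s2                41
1     s3                49
2     s4                52
3     s5                35
4     s6                60
5     s7                69
6     s8                48
So mean() = 50.5714285714.

50.5714285714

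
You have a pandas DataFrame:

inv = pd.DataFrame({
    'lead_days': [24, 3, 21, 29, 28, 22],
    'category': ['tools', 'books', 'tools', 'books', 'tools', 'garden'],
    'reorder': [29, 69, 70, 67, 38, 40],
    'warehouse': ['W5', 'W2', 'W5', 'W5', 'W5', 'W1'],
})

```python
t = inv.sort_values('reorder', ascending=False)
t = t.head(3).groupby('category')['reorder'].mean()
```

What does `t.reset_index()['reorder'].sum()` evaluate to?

sort by reorder descending:
   lead_days category  reorder warehouse
2         21    tools       70        W5
1          3    books       69        W2
3         29    books       67        W5
5         22   garden       40        W1
4         28    tools       38        W5
0         24    tools       29        W5
take first 3 rows:
   lead_days category  reorder warehouse
2         21    tools       70        W5
1          3    books       69        W2
3         29    books       67        W5
group by category, mean of reorder:
category
books    68.0
tools    70.0
Name: reorder, dtype: float64
reset_index():
  category  reorder
0    books     68.0
1    tools     70.0

138.0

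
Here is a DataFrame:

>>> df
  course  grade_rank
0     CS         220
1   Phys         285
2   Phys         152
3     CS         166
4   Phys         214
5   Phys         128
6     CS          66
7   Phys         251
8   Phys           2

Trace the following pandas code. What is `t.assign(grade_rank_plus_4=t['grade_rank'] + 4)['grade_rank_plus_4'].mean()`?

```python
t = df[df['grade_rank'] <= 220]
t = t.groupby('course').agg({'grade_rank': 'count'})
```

7.5

filter rows where grade_rank <= 220:
  course  grade_rank
0     CS         220
2   Phys         152
3     CS         166
4   Phys         214
5   Phys         128
6     CS          66
8   Phys           2
group by course, count of grade_rank:
        grade_rank
course            
CS               3
Phys             4
add column grade_rank_plus_4 = t['grade_rank'] + 4:
        grade_rank  grade_rank_plus_4
course                               
CS               3                  7
Phys             4                  8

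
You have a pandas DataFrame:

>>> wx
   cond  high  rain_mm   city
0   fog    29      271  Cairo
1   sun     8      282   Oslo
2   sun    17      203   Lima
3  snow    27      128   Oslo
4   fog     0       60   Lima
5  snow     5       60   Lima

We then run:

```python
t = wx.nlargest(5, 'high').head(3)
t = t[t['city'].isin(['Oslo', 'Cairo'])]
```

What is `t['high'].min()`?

27

take 5 rows with largest high:
   cond  high  rain_mm   city
0   fog    29      271  Cairo
3  snow    27      128   Oslo
2   sun    17      203   Lima
1   sun     8      282   Oslo
5  snow     5       60   Lima
take first 3 rows:
   cond  high  rain_mm   city
0   fog    29      271  Cairo
3  snow    27      128   Oslo
2   sun    17      203   Lima
filter rows where city in ['Oslo', 'Cairo']:
   cond  high  rain_mm   city
0   fog    29      271  Cairo
3  snow    27      128   Oslo
Reading off the min of column 'high', we get 27.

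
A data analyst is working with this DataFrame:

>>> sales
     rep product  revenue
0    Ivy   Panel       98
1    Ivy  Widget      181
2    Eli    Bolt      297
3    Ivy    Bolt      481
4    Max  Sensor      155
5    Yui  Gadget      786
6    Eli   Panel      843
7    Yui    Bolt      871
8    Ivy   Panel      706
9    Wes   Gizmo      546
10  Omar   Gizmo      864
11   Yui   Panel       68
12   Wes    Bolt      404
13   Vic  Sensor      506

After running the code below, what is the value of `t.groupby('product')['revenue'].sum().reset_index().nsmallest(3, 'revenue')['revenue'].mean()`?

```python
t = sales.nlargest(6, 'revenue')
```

take 6 rows with largest revenue:
     rep product  revenue
7    Yui    Bolt      871
10  Omar   Gizmo      864
6    Eli   Panel      843
5    Yui  Gadget      786
8    Ivy   Panel      706
9    Wes   Gizmo      546
group by product, sum of revenue:
product
Bolt       871
Gadget     786
Gizmo     1410
Panel     1549
Name: revenue, dtype: int64
reset_index():
  product  revenue
0    Bolt      871
1  Gadget      786
2   Gizmo     1410
3   Panel     1549
take 3 rows with smallest revenue:
  product  revenue
1  Gadget      786
0    Bolt      871
2   Gizmo     1410
Finally, mean of column 'revenue' = 1022.33333333.

1022.33333333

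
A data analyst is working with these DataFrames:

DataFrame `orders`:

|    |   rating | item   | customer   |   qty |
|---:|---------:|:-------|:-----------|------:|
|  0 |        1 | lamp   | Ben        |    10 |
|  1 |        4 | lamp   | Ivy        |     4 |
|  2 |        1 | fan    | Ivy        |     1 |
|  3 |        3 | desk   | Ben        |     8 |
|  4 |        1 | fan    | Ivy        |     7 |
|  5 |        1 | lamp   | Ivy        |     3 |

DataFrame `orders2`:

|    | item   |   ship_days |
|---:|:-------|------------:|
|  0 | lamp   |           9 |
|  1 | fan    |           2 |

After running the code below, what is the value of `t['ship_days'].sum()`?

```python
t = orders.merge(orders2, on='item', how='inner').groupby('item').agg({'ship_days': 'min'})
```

11

merge on 'item' (how='inner') → 5 rows:
   rating  item customer  qty  ship_days
0       1  lamp      Ben   10          9
1       4  lamp      Ivy    4          9
2       1   fan      Ivy    1          2
3       1   fan      Ivy    7          2
4       1  lamp      Ivy    3          9
group by item, min of ship_days:
      ship_days
item           
fan           2
lamp          9
The sum of column 'ship_days' is 11.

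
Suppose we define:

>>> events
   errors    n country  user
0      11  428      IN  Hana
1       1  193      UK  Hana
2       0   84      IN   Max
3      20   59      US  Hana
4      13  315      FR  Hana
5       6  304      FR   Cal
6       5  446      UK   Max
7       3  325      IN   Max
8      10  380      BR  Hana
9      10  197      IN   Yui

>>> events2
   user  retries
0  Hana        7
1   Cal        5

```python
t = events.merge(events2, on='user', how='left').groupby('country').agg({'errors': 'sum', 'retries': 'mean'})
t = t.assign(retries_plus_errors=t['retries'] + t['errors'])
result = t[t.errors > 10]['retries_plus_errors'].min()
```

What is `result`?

merge on 'user' (how='left') → 10 rows:
   errors    n country  user  retries
0      11  428      IN  Hana      7.0
1       1  193      UK  Hana      7.0
2       0   84      IN   Max      NaN
3      20   59      US  Hana      7.0
4      13  315      FR  Hana      7.0
5       6  304      FR   Cal      5.0
6       5  446      UK   Max      NaN
7       3  325      IN   Max      NaN
8      10  380      BR  Hana      7.0
9      10  197      IN   Yui      NaN
group by country: sum(errors), mean(retries):
         errors  retries
country                 
BR           10      7.0
FR           19      6.0
IN           24      7.0
UK            6      7.0
US           20      7.0
add column retries_plus_errors = t['retries'] + t['errors']:
         errors  retries  retries_plus_errors
country                                      
BR           10      7.0                 17.0
FR           19      6.0                 25.0
IN           24      7.0                 31.0
UK            6      7.0                 13.0
US           20      7.0                 27.0
filter rows where errors > 10:
         errors  retries  retries_plus_errors
country                                      
FR           19      6.0                 25.0
IN           24      7.0                 31.0
US           20      7.0                 27.0
Finally, min of column 'retries_plus_errors' = 25.0.

25.0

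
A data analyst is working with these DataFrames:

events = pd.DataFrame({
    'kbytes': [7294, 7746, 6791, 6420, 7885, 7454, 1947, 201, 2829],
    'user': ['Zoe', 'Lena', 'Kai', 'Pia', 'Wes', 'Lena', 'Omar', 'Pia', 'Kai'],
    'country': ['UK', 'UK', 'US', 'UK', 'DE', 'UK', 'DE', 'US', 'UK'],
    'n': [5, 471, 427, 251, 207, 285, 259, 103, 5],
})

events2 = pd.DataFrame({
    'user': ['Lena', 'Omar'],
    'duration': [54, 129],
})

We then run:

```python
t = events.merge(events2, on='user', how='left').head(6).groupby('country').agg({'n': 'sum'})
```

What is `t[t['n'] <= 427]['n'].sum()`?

merge on 'user' (how='left') → 9 rows:
   kbytes  user country    n  duration
0    7294   Zoe      UK    5       NaN
1    7746  Lena      UK  471      54.0
2    6791   Kai      US  427       NaN
3    6420   Pia      UK  251       NaN
4    7885   Wes      DE  207       NaN
5    7454  Lena      UK  285      54.0
6    1947  Omar      DE  259     129.0
7     201   Pia      US  103       NaN
8    2829   Kai      UK    5       NaN
take first 6 rows:
   kbytes  user country    n  duration
0    7294   Zoe      UK    5       NaN
1    7746  Lena      UK  471      54.0
2    6791   Kai      US  427       NaN
3    6420   Pia      UK  251       NaN
4    7885   Wes      DE  207       NaN
5    7454  Lena      UK  285      54.0
group by country, sum of n:
            n
country      
DE        207
UK       1012
US        427
filter rows where n <= 427:
           n
country     
DE       207
US       427
Hence 634.

634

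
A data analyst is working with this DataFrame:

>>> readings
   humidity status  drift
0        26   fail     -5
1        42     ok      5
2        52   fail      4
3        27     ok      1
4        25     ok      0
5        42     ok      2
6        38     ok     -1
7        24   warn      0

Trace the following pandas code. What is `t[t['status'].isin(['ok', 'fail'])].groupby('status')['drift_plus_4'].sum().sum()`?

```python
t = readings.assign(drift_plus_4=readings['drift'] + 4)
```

34

add column drift_plus_4 = readings['drift'] + 4:
   humidity status  drift  drift_plus_4
0        26   fail     -5            -1
1        42     ok      5             9
2        52   fail      4             8
3        27     ok      1             5
4        25     ok      0             4
5        42     ok      2             6
6        38     ok     -1             3
7        24   warn      0             4
filter rows where status in ['ok', 'fail']:
   humidity status  drift  drift_plus_4
0        26   fail     -5            -1
1        42     ok      5             9
2        52   fail      4             8
3        27     ok      1             5
4        25     ok      0             4
5        42     ok      2             6
6        38     ok     -1             3
group by status, sum of drift_plus_4:
status
fail     7
ok      27
Name: drift_plus_4, dtype: int64
Finally, sum of the resulting series = 34.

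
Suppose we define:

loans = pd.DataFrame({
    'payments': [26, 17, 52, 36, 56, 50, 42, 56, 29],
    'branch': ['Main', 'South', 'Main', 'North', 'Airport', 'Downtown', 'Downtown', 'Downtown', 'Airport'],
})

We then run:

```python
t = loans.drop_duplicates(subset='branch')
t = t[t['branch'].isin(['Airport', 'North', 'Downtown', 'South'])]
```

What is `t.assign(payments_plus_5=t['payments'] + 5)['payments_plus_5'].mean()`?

drop duplicate branch (keep=first):
   payments    branch
0        26      Main
1        17     South
3        36     North
4        56   Airport
5        50  Downtown
filter rows where branch in ['Airport', 'North', 'Downtown', 'South']:
   payments    branch
1        17     South
3        36     North
4        56   Airport
5        50  Downtown
add column payments_plus_5 = t['payments'] + 5:
   payments    branch  payments_plus_5
1        17     South               22
3        36     North               41
4        56   Airport               61
5        50  Downtown               55

44.75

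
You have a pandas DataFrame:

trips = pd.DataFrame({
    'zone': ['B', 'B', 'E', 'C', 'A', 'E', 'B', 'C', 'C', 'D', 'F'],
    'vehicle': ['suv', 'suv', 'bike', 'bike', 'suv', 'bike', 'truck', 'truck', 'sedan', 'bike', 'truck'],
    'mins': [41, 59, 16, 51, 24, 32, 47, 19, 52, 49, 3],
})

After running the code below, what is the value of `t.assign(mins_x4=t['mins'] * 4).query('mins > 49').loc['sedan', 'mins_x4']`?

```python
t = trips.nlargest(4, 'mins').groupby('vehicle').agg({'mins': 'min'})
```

take 4 rows with largest mins:
  zone vehicle  mins
1    B     suv    59
8    C   sedan    52
3    C    bike    51
9    D    bike    49
group by vehicle, min of mins:
         mins
vehicle      
bike       49
sedan      52
suv        59
add column mins_x4 = t['mins'] * 4:
         mins  mins_x4
vehicle               
bike       49      196
sedan      52      208
suv        59      236
filter rows where mins > 49:
         mins  mins_x4
vehicle               
sedan      52      208
suv        59      236
Taking the value at row 'sedan', column 'mins_x4' gives 208.

208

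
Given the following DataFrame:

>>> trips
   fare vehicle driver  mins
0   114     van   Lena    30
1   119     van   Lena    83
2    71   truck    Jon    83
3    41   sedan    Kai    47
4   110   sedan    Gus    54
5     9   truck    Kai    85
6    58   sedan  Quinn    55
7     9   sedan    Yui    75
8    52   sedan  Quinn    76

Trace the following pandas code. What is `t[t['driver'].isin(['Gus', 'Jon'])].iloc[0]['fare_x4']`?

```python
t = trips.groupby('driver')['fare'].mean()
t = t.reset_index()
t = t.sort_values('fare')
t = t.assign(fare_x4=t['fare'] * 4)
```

284.0

group by driver, mean of fare:
driver
Gus      110.0
Jon       71.0
Kai       25.0
Lena     116.5
Quinn     55.0
Yui        9.0
Name: fare, dtype: float64
reset_index():
  driver   fare
0    Gus  110.0
1    Jon   71.0
2    Kai   25.0
3   Lena  116.5
4  Quinn   55.0
5    Yui    9.0
sort by fare:
  driver   fare
5    Yui    9.0
2    Kai   25.0
4  Quinn   55.0
1    Jon   71.0
0    Gus  110.0
3   Lena  116.5
add column fare_x4 = t['fare'] * 4:
  driver   fare  fare_x4
5    Yui    9.0     36.0
2    Kai   25.0    100.0
4  Quinn   55.0    220.0
1    Jon   71.0    284.0
0    Gus  110.0    440.0
3   Lena  116.5    466.0
filter rows where driver in ['Gus', 'Jon']:
  driver   fare  fare_x4
1    Jon   71.0    284.0
0    Gus  110.0    440.0
value at position 0, column 'fare_x4' → 284.0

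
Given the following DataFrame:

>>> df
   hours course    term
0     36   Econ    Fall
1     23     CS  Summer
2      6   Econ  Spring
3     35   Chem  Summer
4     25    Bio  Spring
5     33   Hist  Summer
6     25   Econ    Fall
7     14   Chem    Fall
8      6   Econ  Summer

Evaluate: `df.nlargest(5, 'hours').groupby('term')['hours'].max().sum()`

take 5 rows with largest hours:
   hours course    term
0     36   Econ    Fall
3     35   Chem  Summer
5     33   Hist  Summer
4     25    Bio  Spring
6     25   Econ    Fall
group by term, max of hours:
term
Fall      36
Spring    25
Summer    35
Name: hours, dtype: int64
Then the sum of the resulting series: 96

96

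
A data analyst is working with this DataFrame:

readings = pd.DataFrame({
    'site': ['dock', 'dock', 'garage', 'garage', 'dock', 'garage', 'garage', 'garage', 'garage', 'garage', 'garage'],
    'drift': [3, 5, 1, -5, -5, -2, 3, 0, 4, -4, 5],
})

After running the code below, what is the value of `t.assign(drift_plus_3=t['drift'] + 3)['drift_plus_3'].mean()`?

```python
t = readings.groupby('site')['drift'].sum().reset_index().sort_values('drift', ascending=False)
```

group by site, sum of drift:
site
dock      3
garage    2
Name: drift, dtype: int64
reset_index():
     site  drift
0    dock      3
1  garage      2
sort by drift descending:
     site  drift
0    dock      3
1  garage      2
add column drift_plus_3 = t['drift'] + 3:
     site  drift  drift_plus_3
0    dock      3             6
1  garage      2             5
Then the mean of column 'drift_plus_3': 5.5

5.5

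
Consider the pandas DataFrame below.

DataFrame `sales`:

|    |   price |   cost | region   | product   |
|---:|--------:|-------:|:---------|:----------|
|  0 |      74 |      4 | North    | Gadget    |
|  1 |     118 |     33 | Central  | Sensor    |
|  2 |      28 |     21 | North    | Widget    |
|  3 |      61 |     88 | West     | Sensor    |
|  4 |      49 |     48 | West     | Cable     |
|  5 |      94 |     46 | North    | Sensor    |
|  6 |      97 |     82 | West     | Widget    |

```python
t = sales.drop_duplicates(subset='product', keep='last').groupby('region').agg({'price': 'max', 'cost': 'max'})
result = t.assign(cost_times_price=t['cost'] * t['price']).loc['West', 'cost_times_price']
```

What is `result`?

drop duplicate product (keep=last):
   price  cost region product
0     74     4  North  Gadget
4     49    48   West   Cable
5     94    46  North  Sensor
6     97    82   West  Widget
group by region: max(price), max(cost):
        price  cost
region             
North      94    46
West       97    82
add column cost_times_price = t['cost'] * t['price']:
        price  cost  cost_times_price
region                               
North      94    46              4324
West       97    82              7954

7954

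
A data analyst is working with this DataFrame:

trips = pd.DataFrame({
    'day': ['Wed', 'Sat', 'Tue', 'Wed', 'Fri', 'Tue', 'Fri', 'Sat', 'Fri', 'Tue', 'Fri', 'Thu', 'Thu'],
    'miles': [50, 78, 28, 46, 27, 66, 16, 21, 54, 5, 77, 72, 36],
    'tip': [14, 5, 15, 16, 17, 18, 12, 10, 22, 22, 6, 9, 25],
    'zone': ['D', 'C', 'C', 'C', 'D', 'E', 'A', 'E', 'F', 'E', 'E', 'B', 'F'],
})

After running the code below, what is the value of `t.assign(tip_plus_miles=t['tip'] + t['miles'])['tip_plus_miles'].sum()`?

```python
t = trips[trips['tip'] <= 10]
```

278

filter rows where tip <= 10:
    day  miles  tip zone
1   Sat     78    5    C
7   Sat     21   10    E
10  Fri     77    6    E
11  Thu     72    9    B
add column tip_plus_miles = t['tip'] + t['miles']:
    day  miles  tip zone  tip_plus_miles
1   Sat     78    5    C              83
7   Sat     21   10    E              31
10  Fri     77    6    E              83
11  Thu     72    9    B              81
So sum() = 278.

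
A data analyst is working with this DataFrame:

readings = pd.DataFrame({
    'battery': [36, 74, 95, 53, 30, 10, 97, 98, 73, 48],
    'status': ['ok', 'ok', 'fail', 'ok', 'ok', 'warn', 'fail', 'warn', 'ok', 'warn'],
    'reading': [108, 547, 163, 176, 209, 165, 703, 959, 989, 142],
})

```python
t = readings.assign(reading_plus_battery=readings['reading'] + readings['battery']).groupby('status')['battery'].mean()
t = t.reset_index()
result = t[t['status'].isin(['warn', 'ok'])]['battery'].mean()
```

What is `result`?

add column reading_plus_battery = readings['reading'] + readings['battery']:
   battery status  reading  reading_plus_battery
0       36     ok      108                   144
1       74     ok      547                   621
2       95   fail      163                   258
3       53     ok      176                   229
4       30     ok      209                   239
5       10   warn      165                   175
6       97   fail      703                   800
7       98   warn      959                  1057
8       73     ok      989                  1062
9       48   warn      142                   190
group by status, mean of battery:
status
fail    96.0
ok      53.2
warn    52.0
Name: battery, dtype: float64
reset_index():
  status  battery
0   fail     96.0
1     ok     53.2
2   warn     52.0
filter rows where status in ['warn', 'ok']:
  status  battery
1     ok     53.2
2   warn     52.0

52.6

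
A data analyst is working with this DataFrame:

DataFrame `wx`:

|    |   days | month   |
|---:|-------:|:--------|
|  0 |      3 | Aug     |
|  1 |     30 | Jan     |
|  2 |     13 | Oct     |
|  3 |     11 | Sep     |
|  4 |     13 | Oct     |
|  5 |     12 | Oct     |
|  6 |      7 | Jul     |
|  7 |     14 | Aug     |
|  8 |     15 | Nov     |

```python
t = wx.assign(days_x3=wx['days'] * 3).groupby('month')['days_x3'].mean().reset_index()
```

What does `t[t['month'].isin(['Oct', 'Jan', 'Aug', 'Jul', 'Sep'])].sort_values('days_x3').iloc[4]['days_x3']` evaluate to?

add column days_x3 = wx['days'] * 3:
   days month  days_x3
0     3   Aug        9
1    30   Jan       90
2    13   Oct       39
3    11   Sep       33
4    13   Oct       39
5    12   Oct       36
6     7   Jul       21
7    14   Aug       42
8    15   Nov       45
group by month, mean of days_x3:
month
Aug    25.5
Jan    90.0
Jul    21.0
Nov    45.0
Oct    38.0
Sep    33.0
Name: days_x3, dtype: float64
reset_index():
  month  days_x3
0   Aug     25.5
1   Jan     90.0
2   Jul     21.0
3   Nov     45.0
4   Oct     38.0
5   Sep     33.0
filter rows where month in ['Oct', 'Jan', 'Aug', 'Jul', 'Sep']:
  month  days_x3
0   Aug     25.5
1   Jan     90.0
2   Jul     21.0
4   Oct     38.0
5   Sep     33.0
sort by days_x3:
  month  days_x3
2   Jul     21.0
0   Aug     25.5
5   Sep     33.0
4   Oct     38.0
1   Jan     90.0
Taking the value at position 4, column 'days_x3' gives 90.0.

90.0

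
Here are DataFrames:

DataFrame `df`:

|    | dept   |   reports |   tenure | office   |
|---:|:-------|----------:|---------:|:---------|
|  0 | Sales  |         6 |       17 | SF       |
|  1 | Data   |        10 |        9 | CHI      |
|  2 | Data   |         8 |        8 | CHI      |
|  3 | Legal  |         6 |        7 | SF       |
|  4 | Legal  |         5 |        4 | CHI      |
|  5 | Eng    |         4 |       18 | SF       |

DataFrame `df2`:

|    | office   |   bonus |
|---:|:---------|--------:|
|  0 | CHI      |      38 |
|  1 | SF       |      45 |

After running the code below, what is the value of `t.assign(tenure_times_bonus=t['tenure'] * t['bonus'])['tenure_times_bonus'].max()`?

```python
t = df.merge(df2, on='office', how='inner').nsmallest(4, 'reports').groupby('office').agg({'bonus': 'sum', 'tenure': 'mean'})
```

merge on 'office' (how='inner') → 6 rows:
    dept  reports  tenure office  bonus
0  Sales        6      17     SF     45
1   Data       10       9    CHI     38
2   Data        8       8    CHI     38
3  Legal        6       7     SF     45
4  Legal        5       4    CHI     38
5    Eng        4      18     SF     45
take 4 rows with smallest reports:
    dept  reports  tenure office  bonus
5    Eng        4      18     SF     45
4  Legal        5       4    CHI     38
0  Sales        6      17     SF     45
3  Legal        6       7     SF     45
group by office: sum(bonus), mean(tenure):
        bonus  tenure
office               
CHI        38     4.0
SF        135    14.0
add column tenure_times_bonus = t['tenure'] * t['bonus']:
        bonus  tenure  tenure_times_bonus
office                                   
CHI        38     4.0               152.0
SF        135    14.0              1890.0
Reading off the max of column 'tenure_times_bonus', we get 1890.0.

1890.0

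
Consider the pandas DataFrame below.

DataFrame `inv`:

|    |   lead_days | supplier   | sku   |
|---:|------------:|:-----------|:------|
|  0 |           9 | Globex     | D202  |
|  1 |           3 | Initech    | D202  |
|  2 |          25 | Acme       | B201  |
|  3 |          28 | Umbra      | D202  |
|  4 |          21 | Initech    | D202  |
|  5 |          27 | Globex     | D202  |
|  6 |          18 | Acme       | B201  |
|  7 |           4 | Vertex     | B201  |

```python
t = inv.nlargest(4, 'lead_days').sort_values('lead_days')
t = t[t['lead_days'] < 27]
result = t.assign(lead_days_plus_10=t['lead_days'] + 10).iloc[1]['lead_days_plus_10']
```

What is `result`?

take 4 rows with largest lead_days:
   lead_days supplier   sku
3         28    Umbra  D202
5         27   Globex  D202
2         25     Acme  B201
4         21  Initech  D202
sort by lead_days:
   lead_days supplier   sku
4         21  Initech  D202
2         25     Acme  B201
5         27   Globex  D202
3         28    Umbra  D202
filter rows where lead_days < 27:
   lead_days supplier   sku
4         21  Initech  D202
2         25     Acme  B201
add column lead_days_plus_10 = t['lead_days'] + 10:
   lead_days supplier   sku  lead_days_plus_10
4         21  Initech  D202                 31
2         25     Acme  B201                 35
Hence 35.

35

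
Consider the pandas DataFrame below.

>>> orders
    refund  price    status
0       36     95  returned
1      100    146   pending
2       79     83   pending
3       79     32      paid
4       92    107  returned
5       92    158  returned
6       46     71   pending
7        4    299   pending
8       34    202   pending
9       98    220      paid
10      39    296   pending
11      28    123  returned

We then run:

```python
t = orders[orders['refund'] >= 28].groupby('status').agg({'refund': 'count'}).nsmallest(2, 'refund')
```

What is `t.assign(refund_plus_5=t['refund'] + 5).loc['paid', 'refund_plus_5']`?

7

filter rows where refund >= 28:
    refund  price    status
0       36     95  returned
1      100    146   pending
2       79     83   pending
3       79     32      paid
4       92    107  returned
5       92    158  returned
6       46     71   pending
8       34    202   pending
9       98    220      paid
10      39    296   pending
11      28    123  returned
group by status, count of refund:
          refund
status          
paid           2
pending        5
returned       4
take 2 rows with smallest refund:
          refund
status          
paid           2
returned       4
add column refund_plus_5 = t['refund'] + 5:
          refund  refund_plus_5
status                         
paid           2              7
returned       4              9
Finally, value at row 'paid', column 'refund_plus_5' = 7.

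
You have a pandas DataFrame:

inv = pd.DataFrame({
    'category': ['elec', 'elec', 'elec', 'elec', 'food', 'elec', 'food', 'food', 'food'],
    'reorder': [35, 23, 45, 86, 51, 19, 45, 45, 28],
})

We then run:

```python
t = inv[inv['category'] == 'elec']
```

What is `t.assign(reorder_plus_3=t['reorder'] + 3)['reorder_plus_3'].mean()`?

filter rows where category == 'elec':
  category  reorder
0     elec       35
1     elec       23
2     elec       45
3     elec       86
5     elec       19
add column reorder_plus_3 = t['reorder'] + 3:
  category  reorder  reorder_plus_3
0     elec       35              38
1     elec       23              26
2     elec       45              48
3     elec       86              89
5     elec       19              22
Taking the mean of column 'reorder_plus_3' gives 44.6.

44.6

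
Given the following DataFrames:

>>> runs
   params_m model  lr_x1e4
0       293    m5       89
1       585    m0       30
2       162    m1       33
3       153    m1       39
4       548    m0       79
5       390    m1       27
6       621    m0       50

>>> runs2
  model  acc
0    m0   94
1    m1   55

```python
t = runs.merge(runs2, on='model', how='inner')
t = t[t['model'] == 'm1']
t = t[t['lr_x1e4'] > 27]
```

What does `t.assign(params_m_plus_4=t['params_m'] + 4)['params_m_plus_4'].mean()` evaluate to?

merge on 'model' (how='inner') → 6 rows:
   params_m model  lr_x1e4  acc
0       585    m0       30   94
1       162    m1       33   55
2       153    m1       39   55
3       548    m0       79   94
4       390    m1       27   55
5       621    m0       50   94
filter rows where model == 'm1':
   params_m model  lr_x1e4  acc
1       162    m1       33   55
2       153    m1       39   55
4       390    m1       27   55
filter rows where lr_x1e4 > 27:
   params_m model  lr_x1e4  acc
1       162    m1       33   55
2       153    m1       39   55
add column params_m_plus_4 = t['params_m'] + 4:
   params_m model  lr_x1e4  acc  params_m_plus_4
1       162    m1       33   55              166
2       153    m1       39   55              157
The mean of column 'params_m_plus_4' is 161.5.

161.5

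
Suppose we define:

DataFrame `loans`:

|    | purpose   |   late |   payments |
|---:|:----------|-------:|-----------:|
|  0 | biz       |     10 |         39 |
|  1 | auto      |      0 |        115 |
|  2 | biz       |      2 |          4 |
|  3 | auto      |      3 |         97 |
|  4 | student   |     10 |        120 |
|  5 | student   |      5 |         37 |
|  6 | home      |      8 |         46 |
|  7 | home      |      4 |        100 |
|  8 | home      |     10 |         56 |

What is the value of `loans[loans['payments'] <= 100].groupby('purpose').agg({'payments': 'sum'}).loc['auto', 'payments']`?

97

filter rows where payments <= 100:
   purpose  late  payments
0      biz    10        39
2      biz     2         4
3     auto     3        97
5  student     5        37
6     home     8        46
7     home     4       100
8     home    10        56
group by purpose, sum of payments:
         payments
purpose          
auto           97
biz            43
home          202
student        37
value at row 'auto', column 'payments' → 97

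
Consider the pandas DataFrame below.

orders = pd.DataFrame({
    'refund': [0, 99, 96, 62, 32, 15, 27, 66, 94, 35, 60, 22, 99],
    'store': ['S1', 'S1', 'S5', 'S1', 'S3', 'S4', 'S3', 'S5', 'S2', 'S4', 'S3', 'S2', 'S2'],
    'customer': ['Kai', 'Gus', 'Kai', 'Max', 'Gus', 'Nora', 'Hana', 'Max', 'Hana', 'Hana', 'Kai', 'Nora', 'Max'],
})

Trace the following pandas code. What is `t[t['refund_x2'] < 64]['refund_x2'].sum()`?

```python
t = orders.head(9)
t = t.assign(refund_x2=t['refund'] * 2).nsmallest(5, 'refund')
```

take first 9 rows:
   refund store customer
0       0    S1      Kai
1      99    S1      Gus
2      96    S5      Kai
3      62    S1      Max
4      32    S3      Gus
5      15    S4     Nora
6      27    S3     Hana
7      66    S5      Max
8      94    S2     Hana
add column refund_x2 = t['refund'] * 2:
   refund store customer  refund_x2
0       0    S1      Kai          0
1      99    S1      Gus        198
2      96    S5      Kai        192
3      62    S1      Max        124
4      32    S3      Gus         64
5      15    S4     Nora         30
6      27    S3     Hana         54
7      66    S5      Max        132
8      94    S2     Hana        188
take 5 rows with smallest refund:
   refund store customer  refund_x2
0       0    S1      Kai          0
5      15    S4     Nora         30
6      27    S3     Hana         54
4      32    S3      Gus         64
3      62    S1      Max        124
filter rows where refund_x2 < 64:
   refund store customer  refund_x2
0       0    S1      Kai          0
5      15    S4     Nora         30
6      27    S3     Hana         54
Then the sum of column 'refund_x2': 84

84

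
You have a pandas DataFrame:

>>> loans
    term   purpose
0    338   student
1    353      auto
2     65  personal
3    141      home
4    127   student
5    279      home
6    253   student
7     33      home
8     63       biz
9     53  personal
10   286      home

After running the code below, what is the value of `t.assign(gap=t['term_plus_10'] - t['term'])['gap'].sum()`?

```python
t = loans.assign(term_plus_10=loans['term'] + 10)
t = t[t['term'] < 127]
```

40

add column term_plus_10 = loans['term'] + 10:
    term   purpose  term_plus_10
0    338   student           348
1    353      auto           363
2     65  personal            75
3    141      home           151
4    127   student           137
5    279      home           289
6    253   student           263
7     33      home            43
8     63       biz            73
9     53  personal            63
10   286      home           296
filter rows where term < 127:
   term   purpose  term_plus_10
2    65  personal            75
7    33      home            43
8    63       biz            73
9    53  personal            63
add column gap = t['term_plus_10'] - t['term']:
   term   purpose  term_plus_10  gap
2    65  personal            75   10
7    33      home            43   10
8    63       biz            73   10
9    53  personal            63   10
Taking the sum of column 'gap' gives 40.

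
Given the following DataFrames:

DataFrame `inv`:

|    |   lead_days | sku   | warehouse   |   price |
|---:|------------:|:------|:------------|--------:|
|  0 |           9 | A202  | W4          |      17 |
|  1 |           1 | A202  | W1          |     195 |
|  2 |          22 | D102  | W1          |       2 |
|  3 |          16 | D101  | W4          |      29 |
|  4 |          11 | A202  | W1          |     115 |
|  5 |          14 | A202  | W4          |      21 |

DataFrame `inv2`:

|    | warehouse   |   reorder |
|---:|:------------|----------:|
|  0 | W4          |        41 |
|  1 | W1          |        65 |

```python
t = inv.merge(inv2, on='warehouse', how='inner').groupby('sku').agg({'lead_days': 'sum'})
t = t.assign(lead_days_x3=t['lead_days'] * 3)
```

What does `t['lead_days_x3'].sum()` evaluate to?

219

merge on 'warehouse' (how='inner') → 6 rows:
   lead_days   sku warehouse  price  reorder
0          9  A202        W4     17       41
1          1  A202        W1    195       65
2         22  D102        W1      2       65
3         16  D101        W4     29       41
4         11  A202        W1    115       65
5         14  A202        W4     21       41
group by sku, sum of lead_days:
      lead_days
sku            
A202         35
D101         16
D102         22
add column lead_days_x3 = t['lead_days'] * 3:
      lead_days  lead_days_x3
sku                          
A202         35           105
D101         16            48
D102         22            66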